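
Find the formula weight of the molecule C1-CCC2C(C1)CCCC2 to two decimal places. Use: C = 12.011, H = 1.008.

138.25

Molecular formula: C10H18.
M = 10×12.011 + 18×1.008 = 138.25 g/mol.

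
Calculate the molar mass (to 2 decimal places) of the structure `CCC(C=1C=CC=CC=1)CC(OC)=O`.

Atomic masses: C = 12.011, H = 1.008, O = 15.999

Molecular formula: C12H16O2.
M = 12×12.011 + 16×1.008 + 2×15.999 = 192.26 g/mol.

192.26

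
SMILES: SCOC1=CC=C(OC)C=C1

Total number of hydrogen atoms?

Hydrogens are implicit in SMILES; fill each atom to its normal valence:
  4 × C (aromatic): 1 H each → 4
  2 × C (aromatic): no H
  2 × O: no H
  1 × C: 3 H
  1 × C: 2 H
  1 × S: 1 H
  Total hydrogens = 10.

10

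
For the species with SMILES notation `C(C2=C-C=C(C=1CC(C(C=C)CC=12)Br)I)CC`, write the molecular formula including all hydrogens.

Heavy atoms from the SMILES: 1 Br, 15 C, 1 I.
Implicit hydrogens by atom environment:
  5 × C: 2 H each → 10
  4 × C (aromatic): no H
  3 × C: 1 H each → 3
  2 × C (aromatic): 1 H each → 2
  1 × Br: no H
  1 × C: 3 H
  1 × I: no H
  Total hydrogens = 18.
Molecular formula: C15H18BrI

C15H18BrI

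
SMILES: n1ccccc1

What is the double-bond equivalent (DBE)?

4

Molecular formula from the SMILES: C5H5N.
DoU = (2C + 2 + N − H − X)/2 = (2·5 + 2 + 1 − 5 − 0)/2 = 8/2 = 4.
(Structurally: 1 ring(s) + 3 π bond(s) = 4.)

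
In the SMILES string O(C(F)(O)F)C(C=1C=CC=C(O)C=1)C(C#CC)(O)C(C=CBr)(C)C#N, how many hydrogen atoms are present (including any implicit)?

16

Hydrogens are implicit in SMILES; fill each atom to its normal valence:
  6 × C: no H
  4 × C (aromatic): 1 H each → 4
  3 × C: 1 H each → 3
  3 × O: 1 H each → 3
  2 × C: 3 H each → 6
  2 × C (aromatic): no H
  2 × F: no H
  1 × Br: no H
  1 × N: no H
  1 × O: no H
  Total hydrogens = 16.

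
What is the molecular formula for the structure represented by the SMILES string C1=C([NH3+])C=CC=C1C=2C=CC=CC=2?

C12H12N+

Heavy atoms from the SMILES: 12 C, 1 N.
Implicit hydrogens by atom environment:
  9 × C (aromatic): 1 H each → 9
  3 × C (aromatic): no H
  1 × N (charge +1): 3 H
  Total hydrogens = 12.
Net charge +1.
Molecular formula: C12H12N+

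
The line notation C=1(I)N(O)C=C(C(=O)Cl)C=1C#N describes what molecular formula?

C6H2ClIN2O2

Heavy atoms from the SMILES: 6 C, 1 Cl, 1 I, 2 N, 2 O.
Implicit hydrogens by atom environment:
  3 × C (aromatic): no H
  2 × C: no H
  1 × C (aromatic): 1 H
  1 × Cl: no H
  1 × I: no H
  1 × N (aromatic): no H
  1 × N: no H
  1 × O: 1 H
  1 × O: no H
  Total hydrogens = 2.
Molecular formula: C6H2ClIN2O2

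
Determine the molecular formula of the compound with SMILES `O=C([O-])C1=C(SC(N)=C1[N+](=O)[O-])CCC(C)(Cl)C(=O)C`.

Heavy atoms from the SMILES: 11 C, 1 Cl, 2 N, 5 O, 1 S.
Implicit hydrogens by atom environment:
  4 × C (aromatic): no H
  3 × C: no H
  3 × O: no H
  2 × C: 3 H each → 6
  2 × C: 2 H each → 4
  2 × O (charge -1): no H
  1 × Cl: no H
  1 × N: 2 H
  1 × N (charge +1): no H
  1 × S (aromatic): no H
  Total hydrogens = 12.
Net charge -1.
Molecular formula: C11H12ClN2O5S-

C11H12ClN2O5S-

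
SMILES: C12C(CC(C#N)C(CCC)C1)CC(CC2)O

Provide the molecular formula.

C14H23NO

Heavy atoms from the SMILES: 14 C, 1 N, 1 O.
Implicit hydrogens by atom environment:
  7 × C: 2 H each → 14
  5 × C: 1 H each → 5
  1 × C: 3 H
  1 × C: no H
  1 × N: no H
  1 × O: 1 H
  Total hydrogens = 23.
Molecular formula: C14H23NO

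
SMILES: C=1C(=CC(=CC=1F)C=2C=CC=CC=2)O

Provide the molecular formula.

C12H9FO

Heavy atoms from the SMILES: 12 C, 1 F, 1 O.
Implicit hydrogens by atom environment:
  8 × C (aromatic): 1 H each → 8
  4 × C (aromatic): no H
  1 × F: no H
  1 × O: 1 H
  Total hydrogens = 9.
Molecular formula: C12H9FO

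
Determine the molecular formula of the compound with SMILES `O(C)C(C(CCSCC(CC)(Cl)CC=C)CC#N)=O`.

C14H22ClNO2S

Heavy atoms from the SMILES: 14 C, 1 Cl, 1 N, 2 O, 1 S.
Implicit hydrogens by atom environment:
  7 × C: 2 H each → 14
  3 × C: no H
  2 × C: 3 H each → 6
  2 × C: 1 H each → 2
  2 × O: no H
  1 × Cl: no H
  1 × N: no H
  1 × S: no H
  Total hydrogens = 22.
Molecular formula: C14H22ClNO2S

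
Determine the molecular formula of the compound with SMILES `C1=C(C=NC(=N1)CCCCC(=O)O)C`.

C10H14N2O2

Heavy atoms from the SMILES: 10 C, 2 N, 2 O.
Implicit hydrogens by atom environment:
  4 × C: 2 H each → 8
  2 × C (aromatic): 1 H each → 2
  2 × C (aromatic): no H
  2 × N (aromatic): no H
  1 × C: 3 H
  1 × C: no H
  1 × O: 1 H
  1 × O: no H
  Total hydrogens = 14.
Molecular formula: C10H14N2O2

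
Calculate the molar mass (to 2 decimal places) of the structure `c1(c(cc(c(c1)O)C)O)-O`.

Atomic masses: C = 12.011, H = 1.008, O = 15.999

Molecular formula: C7H8O3.
M = 7×12.011 + 8×1.008 + 3×15.999 = 140.14 g/mol.

140.14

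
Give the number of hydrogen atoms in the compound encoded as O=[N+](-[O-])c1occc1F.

2

Hydrogens are implicit in SMILES; fill each atom to its normal valence:
  2 × C (aromatic): 1 H each → 2
  2 × C (aromatic): no H
  1 × F: no H
  1 × N (charge +1): no H
  1 × O (aromatic): no H
  1 × O: no H
  1 × O (charge -1): no H
  Total hydrogens = 2.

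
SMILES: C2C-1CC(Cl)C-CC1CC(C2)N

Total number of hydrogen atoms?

18

Hydrogens are implicit in SMILES; fill each atom to its normal valence:
  6 × C: 2 H each → 12
  4 × C: 1 H each → 4
  1 × Cl: no H
  1 × N: 2 H
  Total hydrogens = 18.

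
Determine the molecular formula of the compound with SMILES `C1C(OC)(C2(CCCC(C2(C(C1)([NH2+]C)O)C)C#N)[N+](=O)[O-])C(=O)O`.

Heavy atoms from the SMILES: 15 C, 3 N, 6 O.
Implicit hydrogens by atom environment:
  6 × C: no H
  5 × C: 2 H each → 10
  3 × C: 3 H each → 9
  3 × O: no H
  2 × O: 1 H each → 2
  1 × C: 1 H
  1 × N (charge +1): 2 H
  1 × N: no H
  1 × N (charge +1): no H
  1 × O (charge -1): no H
  Total hydrogens = 24.
Net charge +1.
Molecular formula: C15H24N3O6+

C15H24N3O6+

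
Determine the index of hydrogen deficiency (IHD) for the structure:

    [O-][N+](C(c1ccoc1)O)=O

Molecular formula from the SMILES: C5H5NO4.
DoU = (2C + 2 + N − H − X)/2 = (2·5 + 2 + 1 − 5 − 0)/2 = 8/2 = 4.
(Structurally: 1 ring(s) + 3 π bond(s) = 4.)

4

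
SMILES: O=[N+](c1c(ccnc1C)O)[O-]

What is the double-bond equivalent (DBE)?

Molecular formula from the SMILES: C6H6N2O3.
DoU = (2C + 2 + N − H − X)/2 = (2·6 + 2 + 2 − 6 − 0)/2 = 10/2 = 5.
(Structurally: 1 ring(s) + 4 π bond(s) = 5.)

5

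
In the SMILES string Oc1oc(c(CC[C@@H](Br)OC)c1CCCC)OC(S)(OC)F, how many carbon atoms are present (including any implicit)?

14

The symbol for carbon appears 14 times in the SMILES. Lowercase c denotes aromatic carbon and counts toward C.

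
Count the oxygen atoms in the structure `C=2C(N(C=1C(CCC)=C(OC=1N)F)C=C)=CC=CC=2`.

The symbol for oxygen appears 1 time in the SMILES.

1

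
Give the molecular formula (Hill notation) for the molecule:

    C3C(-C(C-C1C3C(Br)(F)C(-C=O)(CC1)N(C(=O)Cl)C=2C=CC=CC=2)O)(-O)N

Heavy atoms from the SMILES: 1 Br, 18 C, 1 Cl, 1 F, 2 N, 4 O.
Implicit hydrogens by atom environment:
  5 × C (aromatic): 1 H each → 5
  4 × C: 2 H each → 8
  4 × C: 1 H each → 4
  4 × C: no H
  2 × O: 1 H each → 2
  2 × O: no H
  1 × Br: no H
  1 × C (aromatic): no H
  1 × Cl: no H
  1 × F: no H
  1 × N: 2 H
  1 × N: no H
  Total hydrogens = 21.
Molecular formula: C18H21BrClFN2O4

C18H21BrClFN2O4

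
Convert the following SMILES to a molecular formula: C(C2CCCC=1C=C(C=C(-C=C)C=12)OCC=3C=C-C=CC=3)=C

Heavy atoms from the SMILES: 21 C, 1 O.
Implicit hydrogens by atom environment:
  7 × C (aromatic): 1 H each → 7
  6 × C: 2 H each → 12
  5 × C (aromatic): no H
  3 × C: 1 H each → 3
  1 × O: no H
  Total hydrogens = 22.
Molecular formula: C21H22O

C21H22O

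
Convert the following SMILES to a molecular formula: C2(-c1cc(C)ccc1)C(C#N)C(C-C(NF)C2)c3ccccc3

C20H21FN2

Heavy atoms from the SMILES: 20 C, 1 F, 2 N.
Implicit hydrogens by atom environment:
  9 × C (aromatic): 1 H each → 9
  4 × C: 1 H each → 4
  3 × C (aromatic): no H
  2 × C: 2 H each → 4
  1 × C: 3 H
  1 × C: no H
  1 × F: no H
  1 × N: 1 H
  1 × N: no H
  Total hydrogens = 21.
Molecular formula: C20H21FN2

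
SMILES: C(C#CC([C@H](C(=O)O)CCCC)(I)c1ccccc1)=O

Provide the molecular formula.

C16H17IO3

Heavy atoms from the SMILES: 16 C, 1 I, 3 O.
Implicit hydrogens by atom environment:
  5 × C (aromatic): 1 H each → 5
  4 × C: no H
  3 × C: 2 H each → 6
  2 × C: 1 H each → 2
  2 × O: no H
  1 × C: 3 H
  1 × C (aromatic): no H
  1 × I: no H
  1 × O: 1 H
  Total hydrogens = 17.
Molecular formula: C16H17IO3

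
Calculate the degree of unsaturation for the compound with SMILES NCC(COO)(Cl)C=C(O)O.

1

Molecular formula from the SMILES: C5H10ClNO4.
DoU = (2C + 2 + N − H − X)/2 = (2·5 + 2 + 1 − 10 − 1)/2 = 2/2 = 1.
(Structurally: 0 ring(s) + 1 π bond(s) = 1.)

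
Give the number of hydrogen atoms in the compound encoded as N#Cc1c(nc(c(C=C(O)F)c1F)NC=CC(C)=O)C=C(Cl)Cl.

9

Hydrogens are implicit in SMILES; fill each atom to its normal valence:
  5 × C (aromatic): no H
  4 × C: 1 H each → 4
  4 × C: no H
  2 × Cl: no H
  2 × F: no H
  1 × C: 3 H
  1 × N: 1 H
  1 × N (aromatic): no H
  1 × N: no H
  1 × O: 1 H
  1 × O: no H
  Total hydrogens = 9.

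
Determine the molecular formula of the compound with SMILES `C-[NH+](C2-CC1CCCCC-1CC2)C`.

Heavy atoms from the SMILES: 12 C, 1 N.
Implicit hydrogens by atom environment:
  7 × C: 2 H each → 14
  3 × C: 1 H each → 3
  2 × C: 3 H each → 6
  1 × N (charge +1): 1 H
  Total hydrogens = 24.
Net charge +1.
Molecular formula: C12H24N+

C12H24N+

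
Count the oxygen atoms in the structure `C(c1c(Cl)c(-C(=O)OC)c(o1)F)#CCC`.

3

The symbol for oxygen appears 3 times in the SMILES.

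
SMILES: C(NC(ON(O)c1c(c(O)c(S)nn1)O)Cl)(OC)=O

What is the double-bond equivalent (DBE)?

Molecular formula from the SMILES: C7H9ClN4O6S.
DoU = (2C + 2 + N − H − X)/2 = (2·7 + 2 + 4 − 9 − 1)/2 = 10/2 = 5.
(Structurally: 1 ring(s) + 4 π bond(s) = 5.)

5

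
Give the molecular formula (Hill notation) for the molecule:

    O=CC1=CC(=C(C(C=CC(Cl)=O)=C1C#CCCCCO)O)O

C16H15ClO5

Heavy atoms from the SMILES: 16 C, 1 Cl, 5 O.
Implicit hydrogens by atom environment:
  5 × C (aromatic): no H
  4 × C: 2 H each → 8
  3 × C: 1 H each → 3
  3 × C: no H
  3 × O: 1 H each → 3
  2 × O: no H
  1 × C (aromatic): 1 H
  1 × Cl: no H
  Total hydrogens = 15.
Molecular formula: C16H15ClO5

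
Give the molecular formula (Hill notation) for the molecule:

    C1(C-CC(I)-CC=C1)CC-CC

C11H19I

Heavy atoms from the SMILES: 11 C, 1 I.
Implicit hydrogens by atom environment:
  6 × C: 2 H each → 12
  4 × C: 1 H each → 4
  1 × C: 3 H
  1 × I: no H
  Total hydrogens = 19.
Molecular formula: C11H19I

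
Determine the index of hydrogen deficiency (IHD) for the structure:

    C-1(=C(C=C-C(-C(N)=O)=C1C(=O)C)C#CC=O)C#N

Molecular formula from the SMILES: C13H8N2O3.
DoU = (2C + 2 + N − H − X)/2 = (2·13 + 2 + 2 − 8 − 0)/2 = 22/2 = 11.
(Structurally: 1 ring(s) + 10 π bond(s) = 11.)

11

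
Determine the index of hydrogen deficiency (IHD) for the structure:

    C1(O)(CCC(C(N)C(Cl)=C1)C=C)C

3

Molecular formula from the SMILES: C10H16ClNO.
DoU = (2C + 2 + N − H − X)/2 = (2·10 + 2 + 1 − 16 − 1)/2 = 6/2 = 3.
(Structurally: 1 ring(s) + 2 π bond(s) = 3.)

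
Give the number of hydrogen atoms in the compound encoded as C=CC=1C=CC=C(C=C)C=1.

10

Hydrogens are implicit in SMILES; fill each atom to its normal valence:
  4 × C (aromatic): 1 H each → 4
  2 × C: 2 H each → 4
  2 × C: 1 H each → 2
  2 × C (aromatic): no H
  Total hydrogens = 10.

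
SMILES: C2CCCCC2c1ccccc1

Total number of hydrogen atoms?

Hydrogens are implicit in SMILES; fill each atom to its normal valence:
  5 × C: 2 H each → 10
  5 × C (aromatic): 1 H each → 5
  1 × C: 1 H
  1 × C (aromatic): no H
  Total hydrogens = 16.

16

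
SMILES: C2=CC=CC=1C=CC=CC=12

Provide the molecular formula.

Heavy atoms from the SMILES: 10 C.
Implicit hydrogens by atom environment:
  8 × C (aromatic): 1 H each → 8
  2 × C (aromatic): no H
  Total hydrogens = 8.
Molecular formula: C10H8

C10H8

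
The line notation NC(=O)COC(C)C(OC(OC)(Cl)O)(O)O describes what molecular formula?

Heavy atoms from the SMILES: 7 C, 1 Cl, 1 N, 7 O.
Implicit hydrogens by atom environment:
  4 × O: no H
  3 × C: no H
  3 × O: 1 H each → 3
  2 × C: 3 H each → 6
  1 × C: 2 H
  1 × C: 1 H
  1 × Cl: no H
  1 × N: 2 H
  Total hydrogens = 14.
Molecular formula: C7H14ClNO7

C7H14ClNO7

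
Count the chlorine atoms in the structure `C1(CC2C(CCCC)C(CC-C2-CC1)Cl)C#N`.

The symbol for chlorine appears 1 time in the SMILES.

1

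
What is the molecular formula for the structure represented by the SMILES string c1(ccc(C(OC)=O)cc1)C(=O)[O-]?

C9H7O4-

Heavy atoms from the SMILES: 9 C, 4 O.
Implicit hydrogens by atom environment:
  4 × C (aromatic): 1 H each → 4
  3 × O: no H
  2 × C (aromatic): no H
  2 × C: no H
  1 × C: 3 H
  1 × O (charge -1): no H
  Total hydrogens = 7.
Net charge -1.
Molecular formula: C9H7O4-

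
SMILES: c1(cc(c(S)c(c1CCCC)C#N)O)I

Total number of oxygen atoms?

1

The symbol for oxygen appears 1 time in the SMILES.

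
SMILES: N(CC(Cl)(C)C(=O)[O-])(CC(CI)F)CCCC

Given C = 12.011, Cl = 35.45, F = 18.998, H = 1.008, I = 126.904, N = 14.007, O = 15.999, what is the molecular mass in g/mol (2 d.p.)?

Molecular formula: C11H19ClFINO2-.
M = 11×12.011 + 1×35.45 + 1×18.998 + 19×1.008 + 1×126.904 + 1×14.007 + 2×15.999 = 378.63 g/mol.

378.63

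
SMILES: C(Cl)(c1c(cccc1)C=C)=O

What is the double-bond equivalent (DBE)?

6

Molecular formula from the SMILES: C9H7ClO.
DoU = (2C + 2 + N − H − X)/2 = (2·9 + 2 + 0 − 7 − 1)/2 = 12/2 = 6.
(Structurally: 1 ring(s) + 5 π bond(s) = 6.)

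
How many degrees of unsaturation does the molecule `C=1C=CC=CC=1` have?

Molecular formula from the SMILES: C6H6.
DoU = (2C + 2 + N − H − X)/2 = (2·6 + 2 + 0 − 6 − 0)/2 = 8/2 = 4.
(Structurally: 1 ring(s) + 3 π bond(s) = 4.)

4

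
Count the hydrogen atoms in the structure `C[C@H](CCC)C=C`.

Hydrogens are implicit in SMILES; fill each atom to its normal valence:
  3 × C: 2 H each → 6
  2 × C: 3 H each → 6
  2 × C: 1 H each → 2
  Total hydrogens = 14.

14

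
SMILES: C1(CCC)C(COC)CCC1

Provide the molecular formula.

Heavy atoms from the SMILES: 10 C, 1 O.
Implicit hydrogens by atom environment:
  6 × C: 2 H each → 12
  2 × C: 3 H each → 6
  2 × C: 1 H each → 2
  1 × O: no H
  Total hydrogens = 20.
Molecular formula: C10H20O

C10H20O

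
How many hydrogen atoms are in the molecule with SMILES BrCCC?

Hydrogens are implicit in SMILES; fill each atom to its normal valence:
  2 × C: 2 H each → 4
  1 × Br: no H
  1 × C: 3 H
  Total hydrogens = 7.

7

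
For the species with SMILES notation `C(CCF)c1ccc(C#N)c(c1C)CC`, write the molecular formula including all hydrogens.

Heavy atoms from the SMILES: 13 C, 1 F, 1 N.
Implicit hydrogens by atom environment:
  4 × C: 2 H each → 8
  4 × C (aromatic): no H
  2 × C: 3 H each → 6
  2 × C (aromatic): 1 H each → 2
  1 × C: no H
  1 × F: no H
  1 × N: no H
  Total hydrogens = 16.
Molecular formula: C13H16FN

C13H16FN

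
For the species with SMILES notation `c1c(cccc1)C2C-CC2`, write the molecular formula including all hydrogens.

Heavy atoms from the SMILES: 10 C.
Implicit hydrogens by atom environment:
  5 × C (aromatic): 1 H each → 5
  3 × C: 2 H each → 6
  1 × C: 1 H
  1 × C (aromatic): no H
  Total hydrogens = 12.
Molecular formula: C10H12

C10H12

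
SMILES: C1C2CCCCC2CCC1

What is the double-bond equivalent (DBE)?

Molecular formula from the SMILES: C10H18.
DoU = (2C + 2 + N − H − X)/2 = (2·10 + 2 + 0 − 18 − 0)/2 = 4/2 = 2.
(Structurally: 2 ring(s) + 0 π bond(s) = 2.)

2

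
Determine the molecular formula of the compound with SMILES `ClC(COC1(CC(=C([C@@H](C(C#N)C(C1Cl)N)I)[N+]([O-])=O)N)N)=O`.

Heavy atoms from the SMILES: 11 C, 2 Cl, 1 I, 5 N, 4 O.
Implicit hydrogens by atom environment:
  5 × C: no H
  4 × C: 1 H each → 4
  3 × N: 2 H each → 6
  3 × O: no H
  2 × C: 2 H each → 4
  2 × Cl: no H
  1 × I: no H
  1 × N: no H
  1 × N (charge +1): no H
  1 × O (charge -1): no H
  Total hydrogens = 14.
Molecular formula: C11H14Cl2IN5O4

C11H14Cl2IN5O4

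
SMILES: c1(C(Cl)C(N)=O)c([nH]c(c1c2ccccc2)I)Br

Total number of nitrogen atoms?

The symbol for nitrogen appears 2 times in the SMILES.

2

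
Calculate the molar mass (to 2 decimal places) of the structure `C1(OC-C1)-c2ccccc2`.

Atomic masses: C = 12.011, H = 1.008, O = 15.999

Molecular formula: C9H10O.
M = 9×12.011 + 10×1.008 + 1×15.999 = 134.18 g/mol.

134.18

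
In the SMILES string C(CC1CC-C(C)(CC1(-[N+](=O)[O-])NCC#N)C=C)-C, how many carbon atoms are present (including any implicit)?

14

The symbol for carbon appears 14 times in the SMILES.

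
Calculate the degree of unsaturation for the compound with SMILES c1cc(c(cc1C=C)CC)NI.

Molecular formula from the SMILES: C10H12IN.
DoU = (2C + 2 + N − H − X)/2 = (2·10 + 2 + 1 − 12 − 1)/2 = 10/2 = 5.
(Structurally: 1 ring(s) + 4 π bond(s) = 5.)

5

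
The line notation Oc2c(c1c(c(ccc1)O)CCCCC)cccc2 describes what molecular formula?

Heavy atoms from the SMILES: 17 C, 2 O.
Implicit hydrogens by atom environment:
  7 × C (aromatic): 1 H each → 7
  5 × C (aromatic): no H
  4 × C: 2 H each → 8
  2 × O: 1 H each → 2
  1 × C: 3 H
  Total hydrogens = 20.
Molecular formula: C17H20O2

C17H20O2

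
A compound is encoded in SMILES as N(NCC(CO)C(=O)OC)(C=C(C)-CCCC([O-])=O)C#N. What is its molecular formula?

Heavy atoms from the SMILES: 13 C, 3 N, 5 O.
Implicit hydrogens by atom environment:
  5 × C: 2 H each → 10
  4 × C: no H
  3 × O: no H
  2 × C: 3 H each → 6
  2 × C: 1 H each → 2
  2 × N: no H
  1 × N: 1 H
  1 × O: 1 H
  1 × O (charge -1): no H
  Total hydrogens = 20.
Net charge -1.
Molecular formula: C13H20N3O5-

C13H20N3O5-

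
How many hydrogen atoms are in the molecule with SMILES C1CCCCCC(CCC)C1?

Hydrogens are implicit in SMILES; fill each atom to its normal valence:
  9 × C: 2 H each → 18
  1 × C: 3 H
  1 × C: 1 H
  Total hydrogens = 22.

22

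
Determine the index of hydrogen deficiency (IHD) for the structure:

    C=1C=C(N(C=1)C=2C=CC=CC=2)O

Molecular formula from the SMILES: C10H9NO.
DoU = (2C + 2 + N − H − X)/2 = (2·10 + 2 + 1 − 9 − 0)/2 = 14/2 = 7.
(Structurally: 2 ring(s) + 5 π bond(s) = 7.)

7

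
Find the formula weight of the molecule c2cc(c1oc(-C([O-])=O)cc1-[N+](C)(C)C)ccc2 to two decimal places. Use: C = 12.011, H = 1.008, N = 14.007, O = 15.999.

245.28

Molecular formula: C14H15NO3.
M = 14×12.011 + 15×1.008 + 1×14.007 + 3×15.999 = 245.28 g/mol.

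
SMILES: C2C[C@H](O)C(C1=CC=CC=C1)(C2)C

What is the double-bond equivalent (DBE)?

Molecular formula from the SMILES: C12H16O.
DoU = (2C + 2 + N − H − X)/2 = (2·12 + 2 + 0 − 16 − 0)/2 = 10/2 = 5.
(Structurally: 2 ring(s) + 3 π bond(s) = 5.)

5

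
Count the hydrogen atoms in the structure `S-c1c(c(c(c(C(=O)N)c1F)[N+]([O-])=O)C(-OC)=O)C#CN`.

Hydrogens are implicit in SMILES; fill each atom to its normal valence:
  6 × C (aromatic): no H
  4 × C: no H
  4 × O: no H
  2 × N: 2 H each → 4
  1 × C: 3 H
  1 × F: no H
  1 × N (charge +1): no H
  1 × O (charge -1): no H
  1 × S: 1 H
  Total hydrogens = 8.

8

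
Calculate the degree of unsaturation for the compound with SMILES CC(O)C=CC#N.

3

Molecular formula from the SMILES: C5H7NO.
DoU = (2C + 2 + N − H − X)/2 = (2·5 + 2 + 1 − 7 − 0)/2 = 6/2 = 3.
(Structurally: 0 ring(s) + 3 π bond(s) = 3.)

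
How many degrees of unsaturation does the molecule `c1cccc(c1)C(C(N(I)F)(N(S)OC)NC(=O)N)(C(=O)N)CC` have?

6

Molecular formula from the SMILES: C13H19FIN5O3S.
DoU = (2C + 2 + N − H − X)/2 = (2·13 + 2 + 5 − 19 − 2)/2 = 12/2 = 6.
(Structurally: 1 ring(s) + 5 π bond(s) = 6.)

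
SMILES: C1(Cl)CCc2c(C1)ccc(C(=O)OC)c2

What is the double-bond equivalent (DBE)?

Molecular formula from the SMILES: C12H13ClO2.
DoU = (2C + 2 + N − H − X)/2 = (2·12 + 2 + 0 − 13 − 1)/2 = 12/2 = 6.
(Structurally: 2 ring(s) + 4 π bond(s) = 6.)

6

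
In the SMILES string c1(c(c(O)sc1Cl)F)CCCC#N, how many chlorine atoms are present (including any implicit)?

1

The symbol for chlorine appears 1 time in the SMILES.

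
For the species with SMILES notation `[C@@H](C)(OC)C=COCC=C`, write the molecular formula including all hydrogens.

C8H14O2

Heavy atoms from the SMILES: 8 C, 2 O.
Implicit hydrogens by atom environment:
  4 × C: 1 H each → 4
  2 × C: 3 H each → 6
  2 × C: 2 H each → 4
  2 × O: no H
  Total hydrogens = 14.
Molecular formula: C8H14O2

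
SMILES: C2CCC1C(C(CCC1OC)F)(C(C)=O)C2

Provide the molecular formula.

C13H21FO2

Heavy atoms from the SMILES: 13 C, 1 F, 2 O.
Implicit hydrogens by atom environment:
  6 × C: 2 H each → 12
  3 × C: 1 H each → 3
  2 × C: 3 H each → 6
  2 × C: no H
  2 × O: no H
  1 × F: no H
  Total hydrogens = 21.
Molecular formula: C13H21FO2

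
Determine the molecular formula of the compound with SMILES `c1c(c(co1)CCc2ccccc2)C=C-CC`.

C16H18O

Heavy atoms from the SMILES: 16 C, 1 O.
Implicit hydrogens by atom environment:
  7 × C (aromatic): 1 H each → 7
  3 × C: 2 H each → 6
  3 × C (aromatic): no H
  2 × C: 1 H each → 2
  1 × C: 3 H
  1 × O (aromatic): no H
  Total hydrogens = 18.
Molecular formula: C16H18O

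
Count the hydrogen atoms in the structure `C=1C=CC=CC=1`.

6

Hydrogens are implicit in SMILES; fill each atom to its normal valence:
  6 × C (aromatic): 1 H each → 6
  Total hydrogens = 6.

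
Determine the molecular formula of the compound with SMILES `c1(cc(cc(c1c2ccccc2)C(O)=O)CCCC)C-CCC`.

C21H26O2

Heavy atoms from the SMILES: 21 C, 2 O.
Implicit hydrogens by atom environment:
  7 × C (aromatic): 1 H each → 7
  6 × C: 2 H each → 12
  5 × C (aromatic): no H
  2 × C: 3 H each → 6
  1 × C: no H
  1 × O: 1 H
  1 × O: no H
  Total hydrogens = 26.
Molecular formula: C21H26O2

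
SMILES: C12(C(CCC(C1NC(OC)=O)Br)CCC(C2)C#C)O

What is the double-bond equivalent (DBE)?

Molecular formula from the SMILES: C14H20BrNO3.
DoU = (2C + 2 + N − H − X)/2 = (2·14 + 2 + 1 − 20 − 1)/2 = 10/2 = 5.
(Structurally: 2 ring(s) + 3 π bond(s) = 5.)

5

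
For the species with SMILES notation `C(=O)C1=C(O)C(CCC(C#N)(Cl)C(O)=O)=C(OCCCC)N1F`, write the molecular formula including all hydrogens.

C14H16ClFN2O5

Heavy atoms from the SMILES: 14 C, 1 Cl, 1 F, 2 N, 5 O.
Implicit hydrogens by atom environment:
  5 × C: 2 H each → 10
  4 × C (aromatic): no H
  3 × C: no H
  3 × O: no H
  2 × O: 1 H each → 2
  1 × C: 3 H
  1 × C: 1 H
  1 × Cl: no H
  1 × F: no H
  1 × N (aromatic): no H
  1 × N: no H
  Total hydrogens = 16.
Molecular formula: C14H16ClFN2O5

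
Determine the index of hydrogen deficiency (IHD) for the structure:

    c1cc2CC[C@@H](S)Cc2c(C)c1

5

Molecular formula from the SMILES: C11H14S.
DoU = (2C + 2 + N − H − X)/2 = (2·11 + 2 + 0 − 14 − 0)/2 = 10/2 = 5.
(Structurally: 2 ring(s) + 3 π bond(s) = 5.)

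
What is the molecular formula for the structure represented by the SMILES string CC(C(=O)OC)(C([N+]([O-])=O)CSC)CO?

Heavy atoms from the SMILES: 8 C, 1 N, 5 O, 1 S.
Implicit hydrogens by atom environment:
  3 × C: 3 H each → 9
  3 × O: no H
  2 × C: 2 H each → 4
  2 × C: no H
  1 × C: 1 H
  1 × N (charge +1): no H
  1 × O: 1 H
  1 × O (charge -1): no H
  1 × S: no H
  Total hydrogens = 15.
Molecular formula: C8H15NO5S

C8H15NO5S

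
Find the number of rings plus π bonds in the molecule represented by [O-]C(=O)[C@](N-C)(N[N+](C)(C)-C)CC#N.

Molecular formula from the SMILES: C8H16N4O2.
DoU = (2C + 2 + N − H − X)/2 = (2·8 + 2 + 4 − 16 − 0)/2 = 6/2 = 3.
(Structurally: 0 ring(s) + 3 π bond(s) = 3.)

3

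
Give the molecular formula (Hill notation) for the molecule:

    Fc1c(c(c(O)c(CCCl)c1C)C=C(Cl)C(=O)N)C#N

C13H11Cl2FN2O2

Heavy atoms from the SMILES: 13 C, 2 Cl, 1 F, 2 N, 2 O.
Implicit hydrogens by atom environment:
  6 × C (aromatic): no H
  3 × C: no H
  2 × C: 2 H each → 4
  2 × Cl: no H
  1 × C: 3 H
  1 × C: 1 H
  1 × F: no H
  1 × N: 2 H
  1 × N: no H
  1 × O: 1 H
  1 × O: no H
  Total hydrogens = 11.
Molecular formula: C13H11Cl2FN2O2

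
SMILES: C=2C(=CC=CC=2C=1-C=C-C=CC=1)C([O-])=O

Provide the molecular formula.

Heavy atoms from the SMILES: 13 C, 2 O.
Implicit hydrogens by atom environment:
  9 × C (aromatic): 1 H each → 9
  3 × C (aromatic): no H
  1 × C: no H
  1 × O: no H
  1 × O (charge -1): no H
  Total hydrogens = 9.
Net charge -1.
Molecular formula: C13H9O2-

C13H9O2-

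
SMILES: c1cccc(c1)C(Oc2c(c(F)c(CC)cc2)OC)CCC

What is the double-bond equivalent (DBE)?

Molecular formula from the SMILES: C19H23FO2.
DoU = (2C + 2 + N − H − X)/2 = (2·19 + 2 + 0 − 23 − 1)/2 = 16/2 = 8.
(Structurally: 2 ring(s) + 6 π bond(s) = 8.)

8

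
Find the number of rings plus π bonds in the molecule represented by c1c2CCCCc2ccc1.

Molecular formula from the SMILES: C10H12.
DoU = (2C + 2 + N − H − X)/2 = (2·10 + 2 + 0 − 12 − 0)/2 = 10/2 = 5.
(Structurally: 2 ring(s) + 3 π bond(s) = 5.)

5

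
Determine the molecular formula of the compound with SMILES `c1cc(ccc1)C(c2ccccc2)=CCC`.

Heavy atoms from the SMILES: 16 C.
Implicit hydrogens by atom environment:
  10 × C (aromatic): 1 H each → 10
  2 × C (aromatic): no H
  1 × C: 3 H
  1 × C: 2 H
  1 × C: 1 H
  1 × C: no H
  Total hydrogens = 16.
Molecular formula: C16H16

C16H16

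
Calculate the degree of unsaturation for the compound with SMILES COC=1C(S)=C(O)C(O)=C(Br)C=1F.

Molecular formula from the SMILES: C7H6BrFO3S.
DoU = (2C + 2 + N − H − X)/2 = (2·7 + 2 + 0 − 6 − 2)/2 = 8/2 = 4.
(Structurally: 1 ring(s) + 3 π bond(s) = 4.)

4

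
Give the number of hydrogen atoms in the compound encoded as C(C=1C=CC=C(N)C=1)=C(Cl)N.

Hydrogens are implicit in SMILES; fill each atom to its normal valence:
  4 × C (aromatic): 1 H each → 4
  2 × C (aromatic): no H
  2 × N: 2 H each → 4
  1 × C: 1 H
  1 × C: no H
  1 × Cl: no H
  Total hydrogens = 9.

9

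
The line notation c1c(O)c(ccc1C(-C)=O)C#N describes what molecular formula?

Heavy atoms from the SMILES: 9 C, 1 N, 2 O.
Implicit hydrogens by atom environment:
  3 × C (aromatic): 1 H each → 3
  3 × C (aromatic): no H
  2 × C: no H
  1 × C: 3 H
  1 × N: no H
  1 × O: 1 H
  1 × O: no H
  Total hydrogens = 7.
Molecular formula: C9H7NO2

C9H7NO2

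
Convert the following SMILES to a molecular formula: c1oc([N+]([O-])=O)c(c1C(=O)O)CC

Heavy atoms from the SMILES: 7 C, 1 N, 5 O.
Implicit hydrogens by atom environment:
  3 × C (aromatic): no H
  2 × O: no H
  1 × C: 3 H
  1 × C: 2 H
  1 × C (aromatic): 1 H
  1 × C: no H
  1 × N (charge +1): no H
  1 × O: 1 H
  1 × O (aromatic): no H
  1 × O (charge -1): no H
  Total hydrogens = 7.
Molecular formula: C7H7NO5

C7H7NO5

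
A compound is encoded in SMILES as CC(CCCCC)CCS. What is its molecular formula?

C9H20S

Heavy atoms from the SMILES: 9 C, 1 S.
Implicit hydrogens by atom environment:
  6 × C: 2 H each → 12
  2 × C: 3 H each → 6
  1 × C: 1 H
  1 × S: 1 H
  Total hydrogens = 20.
Molecular formula: C9H20S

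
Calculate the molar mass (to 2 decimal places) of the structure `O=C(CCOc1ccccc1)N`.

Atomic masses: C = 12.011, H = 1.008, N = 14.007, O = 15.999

165.19

Molecular formula: C9H11NO2.
M = 9×12.011 + 11×1.008 + 1×14.007 + 2×15.999 = 165.19 g/mol.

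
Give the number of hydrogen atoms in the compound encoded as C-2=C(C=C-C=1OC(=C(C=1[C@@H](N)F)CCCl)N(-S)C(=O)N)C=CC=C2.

17

Hydrogens are implicit in SMILES; fill each atom to its normal valence:
  5 × C (aromatic): 1 H each → 5
  5 × C (aromatic): no H
  3 × C: 1 H each → 3
  2 × C: 2 H each → 4
  2 × N: 2 H each → 4
  1 × C: no H
  1 × Cl: no H
  1 × F: no H
  1 × N: no H
  1 × O (aromatic): no H
  1 × O: no H
  1 × S: 1 H
  Total hydrogens = 17.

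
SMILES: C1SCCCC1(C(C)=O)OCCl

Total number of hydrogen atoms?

13

Hydrogens are implicit in SMILES; fill each atom to its normal valence:
  5 × C: 2 H each → 10
  2 × C: no H
  2 × O: no H
  1 × C: 3 H
  1 × Cl: no H
  1 × S: no H
  Total hydrogens = 13.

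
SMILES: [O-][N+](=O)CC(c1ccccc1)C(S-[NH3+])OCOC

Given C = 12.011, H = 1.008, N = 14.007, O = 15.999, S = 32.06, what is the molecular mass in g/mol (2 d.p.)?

Molecular formula: C11H17N2O4S+.
M = 11×12.011 + 17×1.008 + 2×14.007 + 4×15.999 + 1×32.06 = 273.33 g/mol.

273.33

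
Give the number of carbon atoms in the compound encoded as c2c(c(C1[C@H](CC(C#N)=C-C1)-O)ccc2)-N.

The symbol for carbon appears 13 times in the SMILES. Lowercase c denotes aromatic carbon and counts toward C.

13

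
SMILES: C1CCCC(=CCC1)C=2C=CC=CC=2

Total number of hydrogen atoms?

Hydrogens are implicit in SMILES; fill each atom to its normal valence:
  6 × C: 2 H each → 12
  5 × C (aromatic): 1 H each → 5
  1 × C: 1 H
  1 × C: no H
  1 × C (aromatic): no H
  Total hydrogens = 18.

18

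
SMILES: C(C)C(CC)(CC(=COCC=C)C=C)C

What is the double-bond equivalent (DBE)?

Molecular formula from the SMILES: C14H24O.
DoU = (2C + 2 + N − H − X)/2 = (2·14 + 2 + 0 − 24 − 0)/2 = 6/2 = 3.
(Structurally: 0 ring(s) + 3 π bond(s) = 3.)

3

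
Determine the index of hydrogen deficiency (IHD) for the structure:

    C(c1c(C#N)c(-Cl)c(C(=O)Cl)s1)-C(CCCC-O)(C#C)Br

Molecular formula from the SMILES: C14H12BrCl2NO2S.
DoU = (2C + 2 + N − H − X)/2 = (2·14 + 2 + 1 − 12 − 3)/2 = 16/2 = 8.
(Structurally: 1 ring(s) + 7 π bond(s) = 8.)

8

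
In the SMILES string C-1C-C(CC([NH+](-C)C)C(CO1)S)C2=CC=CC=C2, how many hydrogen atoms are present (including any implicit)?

24

Hydrogens are implicit in SMILES; fill each atom to its normal valence:
  5 × C (aromatic): 1 H each → 5
  4 × C: 2 H each → 8
  3 × C: 1 H each → 3
  2 × C: 3 H each → 6
  1 × C (aromatic): no H
  1 × N (charge +1): 1 H
  1 × O: no H
  1 × S: 1 H
  Total hydrogens = 24.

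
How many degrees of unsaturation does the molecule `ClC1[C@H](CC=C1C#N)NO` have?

Molecular formula from the SMILES: C6H7ClN2O.
DoU = (2C + 2 + N − H − X)/2 = (2·6 + 2 + 2 − 7 − 1)/2 = 8/2 = 4.
(Structurally: 1 ring(s) + 3 π bond(s) = 4.)

4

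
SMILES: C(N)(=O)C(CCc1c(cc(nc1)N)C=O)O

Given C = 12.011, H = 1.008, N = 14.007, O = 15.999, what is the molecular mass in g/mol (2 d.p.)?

223.23

Molecular formula: C10H13N3O3.
M = 10×12.011 + 13×1.008 + 3×14.007 + 3×15.999 = 223.23 g/mol.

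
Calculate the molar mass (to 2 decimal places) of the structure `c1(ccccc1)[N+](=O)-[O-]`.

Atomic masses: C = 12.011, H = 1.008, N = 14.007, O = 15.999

Molecular formula: C6H5NO2.
M = 6×12.011 + 5×1.008 + 1×14.007 + 2×15.999 = 123.11 g/mol.

123.11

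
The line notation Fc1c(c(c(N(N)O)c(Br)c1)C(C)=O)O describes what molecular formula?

Heavy atoms from the SMILES: 1 Br, 8 C, 1 F, 2 N, 3 O.
Implicit hydrogens by atom environment:
  5 × C (aromatic): no H
  2 × O: 1 H each → 2
  1 × Br: no H
  1 × C: 3 H
  1 × C (aromatic): 1 H
  1 × C: no H
  1 × F: no H
  1 × N: 2 H
  1 × N: no H
  1 × O: no H
  Total hydrogens = 8.
Molecular formula: C8H8BrFN2O3

C8H8BrFN2O3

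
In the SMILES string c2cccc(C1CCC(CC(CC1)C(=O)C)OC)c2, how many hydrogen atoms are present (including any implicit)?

24

Hydrogens are implicit in SMILES; fill each atom to its normal valence:
  5 × C: 2 H each → 10
  5 × C (aromatic): 1 H each → 5
  3 × C: 1 H each → 3
  2 × C: 3 H each → 6
  2 × O: no H
  1 × C: no H
  1 × C (aromatic): no H
  Total hydrogens = 24.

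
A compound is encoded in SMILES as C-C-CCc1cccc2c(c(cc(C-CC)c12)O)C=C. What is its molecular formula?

C19H24O

Heavy atoms from the SMILES: 19 C, 1 O.
Implicit hydrogens by atom environment:
  6 × C: 2 H each → 12
  6 × C (aromatic): no H
  4 × C (aromatic): 1 H each → 4
  2 × C: 3 H each → 6
  1 × C: 1 H
  1 × O: 1 H
  Total hydrogens = 24.
Molecular formula: C19H24O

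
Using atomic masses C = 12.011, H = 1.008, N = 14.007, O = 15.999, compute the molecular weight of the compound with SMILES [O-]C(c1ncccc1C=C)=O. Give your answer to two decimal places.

148.14

Molecular formula: C8H6NO2-.
M = 8×12.011 + 6×1.008 + 1×14.007 + 2×15.999 = 148.14 g/mol.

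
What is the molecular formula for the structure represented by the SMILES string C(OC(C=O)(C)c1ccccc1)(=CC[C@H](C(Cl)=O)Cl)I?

C14H13Cl2IO3

Heavy atoms from the SMILES: 14 C, 2 Cl, 1 I, 3 O.
Implicit hydrogens by atom environment:
  5 × C (aromatic): 1 H each → 5
  3 × C: 1 H each → 3
  3 × C: no H
  3 × O: no H
  2 × Cl: no H
  1 × C: 3 H
  1 × C: 2 H
  1 × C (aromatic): no H
  1 × I: no H
  Total hydrogens = 13.
Molecular formula: C14H13Cl2IO3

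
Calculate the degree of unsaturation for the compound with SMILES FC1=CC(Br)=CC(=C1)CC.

4

Molecular formula from the SMILES: C8H8BrF.
DoU = (2C + 2 + N − H − X)/2 = (2·8 + 2 + 0 − 8 − 2)/2 = 8/2 = 4.
(Structurally: 1 ring(s) + 3 π bond(s) = 4.)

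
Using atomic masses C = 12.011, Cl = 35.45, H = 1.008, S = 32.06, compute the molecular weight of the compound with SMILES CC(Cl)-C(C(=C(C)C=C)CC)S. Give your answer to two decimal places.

204.76

Molecular formula: C10H17ClS.
M = 10×12.011 + 1×35.45 + 17×1.008 + 1×32.06 = 204.76 g/mol.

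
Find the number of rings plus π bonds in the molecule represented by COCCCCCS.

0

Molecular formula from the SMILES: C6H14OS.
DoU = (2C + 2 + N − H − X)/2 = (2·6 + 2 + 0 − 14 − 0)/2 = 0/2 = 0.
(Structurally: 0 ring(s) + 0 π bond(s) = 0.)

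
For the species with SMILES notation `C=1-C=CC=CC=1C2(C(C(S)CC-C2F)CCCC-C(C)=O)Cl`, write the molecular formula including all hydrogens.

Heavy atoms from the SMILES: 18 C, 1 Cl, 1 F, 1 O, 1 S.
Implicit hydrogens by atom environment:
  6 × C: 2 H each → 12
  5 × C (aromatic): 1 H each → 5
  3 × C: 1 H each → 3
  2 × C: no H
  1 × C: 3 H
  1 × C (aromatic): no H
  1 × Cl: no H
  1 × F: no H
  1 × O: no H
  1 × S: 1 H
  Total hydrogens = 24.
Molecular formula: C18H24ClFOS

C18H24ClFOS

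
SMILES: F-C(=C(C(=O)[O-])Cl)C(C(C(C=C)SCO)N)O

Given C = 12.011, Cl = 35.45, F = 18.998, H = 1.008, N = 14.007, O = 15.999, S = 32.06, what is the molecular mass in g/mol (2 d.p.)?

284.71

Molecular formula: C9H12ClFNO4S-.
M = 9×12.011 + 1×35.45 + 1×18.998 + 12×1.008 + 1×14.007 + 4×15.999 + 1×32.06 = 284.71 g/mol.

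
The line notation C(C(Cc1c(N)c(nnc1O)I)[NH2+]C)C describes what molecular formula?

C9H16IN4O+

Heavy atoms from the SMILES: 9 C, 1 I, 4 N, 1 O.
Implicit hydrogens by atom environment:
  4 × C (aromatic): no H
  2 × C: 3 H each → 6
  2 × C: 2 H each → 4
  2 × N (aromatic): no H
  1 × C: 1 H
  1 × I: no H
  1 × N: 2 H
  1 × N (charge +1): 2 H
  1 × O: 1 H
  Total hydrogens = 16.
Net charge +1.
Molecular formula: C9H16IN4O+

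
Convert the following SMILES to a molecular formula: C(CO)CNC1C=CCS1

Heavy atoms from the SMILES: 7 C, 1 N, 1 O, 1 S.
Implicit hydrogens by atom environment:
  4 × C: 2 H each → 8
  3 × C: 1 H each → 3
  1 × N: 1 H
  1 × O: 1 H
  1 × S: no H
  Total hydrogens = 13.
Molecular formula: C7H13NOS

C7H13NOS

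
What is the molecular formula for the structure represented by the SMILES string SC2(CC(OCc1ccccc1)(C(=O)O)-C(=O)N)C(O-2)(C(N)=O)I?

Heavy atoms from the SMILES: 14 C, 1 I, 2 N, 6 O, 1 S.
Implicit hydrogens by atom environment:
  6 × C: no H
  5 × C (aromatic): 1 H each → 5
  5 × O: no H
  2 × C: 2 H each → 4
  2 × N: 2 H each → 4
  1 × C (aromatic): no H
  1 × I: no H
  1 × O: 1 H
  1 × S: 1 H
  Total hydrogens = 15.
Molecular formula: C14H15IN2O6S

C14H15IN2O6S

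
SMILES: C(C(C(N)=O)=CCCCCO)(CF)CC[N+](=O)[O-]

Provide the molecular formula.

Heavy atoms from the SMILES: 11 C, 1 F, 2 N, 4 O.
Implicit hydrogens by atom environment:
  7 × C: 2 H each → 14
  2 × C: 1 H each → 2
  2 × C: no H
  2 × O: no H
  1 × F: no H
  1 × N: 2 H
  1 × N (charge +1): no H
  1 × O: 1 H
  1 × O (charge -1): no H
  Total hydrogens = 19.
Molecular formula: C11H19FN2O4

C11H19FN2O4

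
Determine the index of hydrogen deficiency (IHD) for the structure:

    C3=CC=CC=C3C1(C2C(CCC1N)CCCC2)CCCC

6

Molecular formula from the SMILES: C20H31N.
DoU = (2C + 2 + N − H − X)/2 = (2·20 + 2 + 1 − 31 − 0)/2 = 12/2 = 6.
(Structurally: 3 ring(s) + 3 π bond(s) = 6.)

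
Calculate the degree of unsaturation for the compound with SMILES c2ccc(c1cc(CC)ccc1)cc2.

Molecular formula from the SMILES: C14H14.
DoU = (2C + 2 + N − H − X)/2 = (2·14 + 2 + 0 − 14 − 0)/2 = 16/2 = 8.
(Structurally: 2 ring(s) + 6 π bond(s) = 8.)

8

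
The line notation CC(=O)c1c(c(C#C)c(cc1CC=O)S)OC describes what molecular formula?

C13H12O3S

Heavy atoms from the SMILES: 13 C, 3 O, 1 S.
Implicit hydrogens by atom environment:
  5 × C (aromatic): no H
  3 × O: no H
  2 × C: 3 H each → 6
  2 × C: 1 H each → 2
  2 × C: no H
  1 × C: 2 H
  1 × C (aromatic): 1 H
  1 × S: 1 H
  Total hydrogens = 12.
Molecular formula: C13H12O3S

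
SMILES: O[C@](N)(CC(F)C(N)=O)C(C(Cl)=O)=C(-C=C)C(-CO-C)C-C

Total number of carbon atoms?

14

The symbol for carbon appears 14 times in the SMILES. (Cl is a single chlorine, not C + l.)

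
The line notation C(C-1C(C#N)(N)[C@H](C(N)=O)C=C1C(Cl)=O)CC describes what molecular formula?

Heavy atoms from the SMILES: 11 C, 1 Cl, 3 N, 2 O.
Implicit hydrogens by atom environment:
  5 × C: no H
  3 × C: 1 H each → 3
  2 × C: 2 H each → 4
  2 × N: 2 H each → 4
  2 × O: no H
  1 × C: 3 H
  1 × Cl: no H
  1 × N: no H
  Total hydrogens = 14.
Molecular formula: C11H14ClN3O2

C11H14ClN3O2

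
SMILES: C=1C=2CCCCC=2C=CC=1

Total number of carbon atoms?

The symbol for carbon appears 10 times in the SMILES.

10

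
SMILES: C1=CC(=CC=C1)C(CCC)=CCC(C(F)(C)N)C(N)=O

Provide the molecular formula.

C16H23FN2O

Heavy atoms from the SMILES: 16 C, 1 F, 2 N, 1 O.
Implicit hydrogens by atom environment:
  5 × C (aromatic): 1 H each → 5
  3 × C: 2 H each → 6
  3 × C: no H
  2 × C: 3 H each → 6
  2 × C: 1 H each → 2
  2 × N: 2 H each → 4
  1 × C (aromatic): no H
  1 × F: no H
  1 × O: no H
  Total hydrogens = 23.
Molecular formula: C16H23FN2O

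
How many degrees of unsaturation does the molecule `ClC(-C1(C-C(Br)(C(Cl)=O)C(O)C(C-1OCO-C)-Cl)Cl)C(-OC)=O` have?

Molecular formula from the SMILES: C12H15BrCl4O6.
DoU = (2C + 2 + N − H − X)/2 = (2·12 + 2 + 0 − 15 − 5)/2 = 6/2 = 3.
(Structurally: 1 ring(s) + 2 π bond(s) = 3.)

3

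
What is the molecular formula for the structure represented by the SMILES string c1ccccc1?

C6H6

Heavy atoms from the SMILES: 6 C.
Implicit hydrogens by atom environment:
  6 × C (aromatic): 1 H each → 6
  Total hydrogens = 6.
Molecular formula: C6H6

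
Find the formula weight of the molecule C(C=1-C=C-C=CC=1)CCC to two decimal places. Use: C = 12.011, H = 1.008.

134.22

Molecular formula: C10H14.
M = 10×12.011 + 14×1.008 = 134.22 g/mol.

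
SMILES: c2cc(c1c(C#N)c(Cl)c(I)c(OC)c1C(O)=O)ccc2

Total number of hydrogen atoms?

9

Hydrogens are implicit in SMILES; fill each atom to its normal valence:
  7 × C (aromatic): no H
  5 × C (aromatic): 1 H each → 5
  2 × C: no H
  2 × O: no H
  1 × C: 3 H
  1 × Cl: no H
  1 × I: no H
  1 × N: no H
  1 × O: 1 H
  Total hydrogens = 9.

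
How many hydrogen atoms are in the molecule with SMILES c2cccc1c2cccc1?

Hydrogens are implicit in SMILES; fill each atom to its normal valence:
  8 × C (aromatic): 1 H each → 8
  2 × C (aromatic): no H
  Total hydrogens = 8.

8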